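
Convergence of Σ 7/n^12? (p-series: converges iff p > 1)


p-series test: Σ c/n^p converges if p > 1, diverges if p ≤ 1 (constant c > 0 doesn't affect convergence).
p = 12
12 > 1 → CONVERGES

Converges (p = 12 > 1)


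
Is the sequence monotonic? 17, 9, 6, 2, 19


Differences: -8, -3, -4, 17
Difference at position 4 is +17 (> 0) but position 1 is -8 (< 0) — sequence both rises and falls
→ NOT monotonic

Not monotonic


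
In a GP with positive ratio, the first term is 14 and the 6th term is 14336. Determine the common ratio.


r^(n-1) = aₙ/a₁
r^5 = 14336/14 = 1024
r = 1024^(1/5)
= 4

r = 4


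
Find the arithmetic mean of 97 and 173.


AM = (97 + 173)/2 = 270/2 = 135

AM = 135


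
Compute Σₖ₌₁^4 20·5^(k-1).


Sₙ = 20×(5^4 - 1)/(5 - 1)
= 20×(625 - 1)/4
= 20×624/4
= 3120

S_4 = 3120


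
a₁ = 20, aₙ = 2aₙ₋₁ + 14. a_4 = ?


Computing step by step:
a_1 = 20
a_2 = 54
a_3 = 122
a_4 = 258


a_4 = 258


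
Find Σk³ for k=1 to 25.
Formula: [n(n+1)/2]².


n(n+1)/2 = 25×26/2 = 325
Σk³ = 325² = 105625

Σk³ = 105625


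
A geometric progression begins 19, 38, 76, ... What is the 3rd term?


aₙ = a₁·r^(n-1)
= 19×2^2
= 19×4
= 76

a_3 = 76


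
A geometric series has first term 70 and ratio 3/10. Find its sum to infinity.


S∞ = a₁/(1-r) = 70/(1 - 3/10)
= 70/(7/10)
= 100

S∞ = 100


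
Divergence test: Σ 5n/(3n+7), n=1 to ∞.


lim(n→∞) 5n/(3n+7) = 5/3 = 5/3  (divide numerator and denominator by n)
lim aₙ = 5/3 ≠ 0 → series DIVERGES

Diverges (lim aₙ = 5/3 ≠ 0)


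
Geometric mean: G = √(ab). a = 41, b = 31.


GM = √(41×31) = √1271 = 35.6511

GM = 35.6511


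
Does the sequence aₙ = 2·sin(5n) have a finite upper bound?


For all n, -1 ≤ sin(5n) ≤ 1, so -2 ≤ 2·sin(5n) ≤ 2
Lower bound: -2, Upper bound: 2
The sequence IS bounded

Bounded (-2 ≤ aₙ ≤ 2)


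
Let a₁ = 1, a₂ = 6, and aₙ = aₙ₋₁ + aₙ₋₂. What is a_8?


Computing iteratively: 1, 6, 7, 13, 20, 33, 53, 86
a_8 = 86

a_8 = 86


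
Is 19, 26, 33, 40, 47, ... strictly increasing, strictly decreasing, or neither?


Differences: 7, 7, 7, 7
All differences > 0 → strictly INCREASING

Monotonically increasing


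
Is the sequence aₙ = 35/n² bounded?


a₁ = 35, a₂ = 35/4, a₃ = 35/9, ...
0 < aₙ ≤ 35 for all n ≥ 1
The sequence IS bounded

Bounded (0 < aₙ ≤ 35)


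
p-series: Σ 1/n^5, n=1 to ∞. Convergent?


p-series test: Σ c/n^p converges if p > 1, diverges if p ≤ 1 (constant c > 0 doesn't affect convergence).
p = 5
5 > 1 → CONVERGES

Converges (p = 5 > 1)


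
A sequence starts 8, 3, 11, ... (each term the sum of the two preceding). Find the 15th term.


Computing iteratively: 8, 3, 11, 14, 25, 39, 64, 103, 167, 270, 437, 707, ...
a_15 = 2995

a_15 = 2995


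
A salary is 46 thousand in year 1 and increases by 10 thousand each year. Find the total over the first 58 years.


aₙ = 46 + (58-1)×10 = 616
Sₙ = n(a₁+aₙ)/2 = 58×(46+616)/2
= 58×662/2 = 19198

S_58 = 19198


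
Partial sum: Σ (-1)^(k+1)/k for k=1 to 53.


S = 1 - 1/2 + 1/3 - 1/4 + 1/5 - 1/6 + 1/7 - 1/8 ± ...
= 0.7025
(Full series converges to +ln(2) ≈ +0.6931)

S_53 = 0.7025


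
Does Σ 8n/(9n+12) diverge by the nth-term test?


lim(n→∞) 8n/(9n+12) = 8/9 = 8/9  (divide numerator and denominator by n)
lim aₙ = 8/9 ≠ 0 → series DIVERGES

Diverges (lim aₙ = 8/9 ≠ 0)


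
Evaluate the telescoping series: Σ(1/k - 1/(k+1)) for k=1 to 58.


Telescoping: adjacent terms cancel.
= 1/1 - 1/59
= 1 - 1/59 = 58/59

Sum = 58/59


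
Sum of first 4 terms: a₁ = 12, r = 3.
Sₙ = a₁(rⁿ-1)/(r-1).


Sₙ = 12×(3^4 - 1)/(3 - 1)
= 12×(81 - 1)/2
= 12×80/2
= 480

S_4 = 480


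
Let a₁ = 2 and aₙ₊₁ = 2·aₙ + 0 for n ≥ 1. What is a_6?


Computing step by step:
a_1 = 2
a_2 = 4
a_3 = 8
a_4 = 16
a_5 = 32
a_6 = 64


a_6 = 64


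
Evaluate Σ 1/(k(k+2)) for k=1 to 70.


1/(k(k+2)) = (1/2)·(1/k - 1/(k+2)) (partial fractions)
Telescoping: Σ = (1/2)·(1 + 1/2 - 1/71 - 1/72) = 7525/10224

Sum = 7525/10224


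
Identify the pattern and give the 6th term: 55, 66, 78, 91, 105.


Pattern: triangular numbers: n(n+1)/2
Terms: 55, 66, 78, 91, 105
Next term = 120

Next term = 120


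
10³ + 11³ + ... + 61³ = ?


Σₖ₌10^61 k³ = [61·62/2]² − [9·10/2]²
= 3575881 − 2025 = 3573856

Σk³ = 3573856


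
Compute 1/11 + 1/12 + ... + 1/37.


Σₖ₌11^37 1/k = 1/11 + 1/12 + 1/13 + ... + 1/37
= 88305332259139/69388720221600
≈ 1.2726

Sum = 88305332259139/69388720221600 ≈ 1.2726


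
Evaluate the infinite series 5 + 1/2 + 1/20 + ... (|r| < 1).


S∞ = a₁/(1-r) = 5/(1 - 1/10)
= 5/(9/10)
= 50/9

S∞ = 50/9


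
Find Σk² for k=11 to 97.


Σₖ₌11^97 k² = Σₖ₌₁^97 k² − Σₖ₌₁^10 k²
= 97·98·195/6 − 10·11·21/6
= 308945 − 385 = 308560

Σk² = 308560


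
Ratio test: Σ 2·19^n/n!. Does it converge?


aₙ = 2·19^n/n!
a_{n+1}/aₙ = 19^(n+1)/(n+1)! × n!/19^n  (constant 2 cancels)
= 19/(n+1)
L = lim(n→∞) 19/(n+1) = 0
L < 1 → series CONVERGES

Converges (ratio test: L = 0 < 1)


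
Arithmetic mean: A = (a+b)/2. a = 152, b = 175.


AM = (152 + 175)/2 = 327/2 = 163.5

AM = 163.5


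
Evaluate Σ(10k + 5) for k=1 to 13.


Σ(10k+5) = 10·Σk + 5·n
= 10·91 + 5·13
= 910 + 65 = 975

Σ = 975


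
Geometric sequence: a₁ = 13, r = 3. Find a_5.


aₙ = a₁·r^(n-1)
= 13×3^4
= 13×81
= 1053

a_5 = 1053


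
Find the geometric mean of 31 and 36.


GM = √(31×36) = √1116 = 33.4066

GM = 33.4066


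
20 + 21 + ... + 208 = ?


Σₖ₌20^208 k = Σₖ₌₁^208 k − Σₖ₌₁^19 k
= 208·209/2 − 19·20/2
= 21736 − 190 = 21546

Σk = 21546


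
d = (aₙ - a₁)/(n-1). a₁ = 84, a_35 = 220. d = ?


d = (aₙ - a₁)/(n-1)
= (220 - 84)/(35-1)
= 136/34 = 4

d = 4


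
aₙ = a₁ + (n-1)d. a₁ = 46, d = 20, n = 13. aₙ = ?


aₙ = a₁ + (n-1)d
= 46 + (13-1)×20
= 46 + 240
= 286

a_13 = 286


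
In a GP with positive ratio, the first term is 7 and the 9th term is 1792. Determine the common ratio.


r^(n-1) = aₙ/a₁
r^8 = 1792/7 = 256
r = 256^(1/8)
= ±2; taking r > 0 gives r = 2

r = 2


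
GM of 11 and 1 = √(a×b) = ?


GM = √(11×1) = √11 = 3.3166

GM = 3.3166


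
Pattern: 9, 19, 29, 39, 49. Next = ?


Pattern: arithmetic (d=10)
Terms: 9, 19, 29, 39, 49
Next term = 59

Next term = 59


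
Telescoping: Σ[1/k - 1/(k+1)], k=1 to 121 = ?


Telescoping: adjacent terms cancel.
= 1/1 - 1/122
= 1 - 1/122 = 121/122

Sum = 121/122


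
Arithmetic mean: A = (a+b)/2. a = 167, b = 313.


AM = (167 + 313)/2 = 480/2 = 240

AM = 240


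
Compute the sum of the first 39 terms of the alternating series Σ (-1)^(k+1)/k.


S = 1 - 1/2 + 1/3 - 1/4 + 1/5 - 1/6 + 1/7 - 1/8 ± ...
= 0.7058
(Full series converges to +ln(2) ≈ +0.6931)

S_39 = 0.7058


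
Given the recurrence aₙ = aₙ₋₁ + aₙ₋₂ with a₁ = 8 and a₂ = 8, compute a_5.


Computing iteratively: 8, 8, 16, 24, 40
a_5 = 40

a_5 = 40


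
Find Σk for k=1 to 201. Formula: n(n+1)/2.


n(n+1)/2 = 201×202/2 = 40602/2 = 20301

Σk = 20301


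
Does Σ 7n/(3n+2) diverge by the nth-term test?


lim(n→∞) 7n/(3n+2) = 7/3 = 7/3  (divide numerator and denominator by n)
lim aₙ = 7/3 ≠ 0 → series DIVERGES

Diverges (lim aₙ = 7/3 ≠ 0)


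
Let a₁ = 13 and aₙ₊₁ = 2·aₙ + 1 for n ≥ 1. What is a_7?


Computing step by step:
a_1 = 13
a_2 = 27
a_3 = 55
a_4 = 111
a_5 = 223
a_6 = 447
a_7 = 895


a_7 = 895


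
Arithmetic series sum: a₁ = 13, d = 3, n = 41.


aₙ = 13 + (41-1)×3 = 133
Sₙ = n(a₁+aₙ)/2 = 41×(13+133)/2
= 41×146/2 = 2993

S_41 = 2993


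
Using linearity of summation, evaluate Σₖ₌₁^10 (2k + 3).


Σ(2k+3) = 2·Σk + 3·n
= 2·55 + 3·10
= 110 + 30 = 140

Σ = 140


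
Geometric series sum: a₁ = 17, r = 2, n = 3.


Sₙ = 17×(2^3 - 1)/(2 - 1)
= 17×(8 - 1)/1
= 17×7/1
= 119

S_3 = 119


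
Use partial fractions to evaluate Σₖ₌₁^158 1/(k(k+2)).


1/(k(k+2)) = (1/2)·(1/k - 1/(k+2)) (partial fractions)
Telescoping: Σ = (1/2)·(1 + 1/2 - 1/159 - 1/160) = 37841/50880

Sum = 37841/50880


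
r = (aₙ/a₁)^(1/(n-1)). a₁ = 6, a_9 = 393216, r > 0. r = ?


r^(n-1) = aₙ/a₁
r^8 = 393216/6 = 65536
r = 65536^(1/8)
= ±4; taking r > 0 gives r = 4

r = 4


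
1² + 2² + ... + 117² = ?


n = 117
n(n+1)(2n+1)/6 = 117×118×235/6
= 3244410/6 = 540735

Σk² = 540735


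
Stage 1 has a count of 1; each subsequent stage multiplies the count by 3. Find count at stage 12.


aₙ = a₁·r^(n-1)
= 1×3^11
= 1×177147
= 177147

a_12 = 177147


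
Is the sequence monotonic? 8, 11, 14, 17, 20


Differences: 3, 3, 3, 3
All differences > 0 → strictly INCREASING

Monotonically increasing


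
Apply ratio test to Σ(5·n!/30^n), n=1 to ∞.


aₙ = 5·n!/30^n
a_{n+1}/aₙ = (n+1)!/30^(n+1) × 30^n/n!  (constant 5 cancels)
= (n+1)/30
L = lim(n→∞) (n+1)/30 = ∞
L > 1 → series DIVERGES

Diverges (ratio test: L = ∞ > 1)


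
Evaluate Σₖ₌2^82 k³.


Σₖ₌2^82 k³ = [82·83/2]² − [1·2/2]²
= 11580409 − 1 = 11580408

Σk³ = 11580408


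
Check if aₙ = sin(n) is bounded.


For all n, -1 ≤ sin(n) ≤ 1, so -1 ≤ sin(n) ≤ 1
Lower bound: -1, Upper bound: 1
The sequence IS bounded

Bounded (-1 ≤ aₙ ≤ 1)


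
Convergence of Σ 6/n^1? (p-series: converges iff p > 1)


p-series test: Σ c/n^p converges if p > 1, diverges if p ≤ 1 (constant c > 0 doesn't affect convergence).
p = 1
1 ≤ 1 → DIVERGES

Diverges (p = 1 ≤ 1)


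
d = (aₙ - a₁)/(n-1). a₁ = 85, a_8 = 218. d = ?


d = (aₙ - a₁)/(n-1)
= (218 - 85)/(8-1)
= 133/7 = 19

d = 19


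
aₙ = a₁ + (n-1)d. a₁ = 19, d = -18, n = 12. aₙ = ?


aₙ = a₁ + (n-1)d
= 19 + (12-1)×-18
= 19 - 198
= -179

a_12 = -179


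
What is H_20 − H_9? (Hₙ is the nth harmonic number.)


Σₖ₌10^20 1/k = 1/10 + 1/11 + 1/12 + ... + 1/20
= 178964263/232792560
≈ 0.7688

Sum = 178964263/232792560 ≈ 0.7688


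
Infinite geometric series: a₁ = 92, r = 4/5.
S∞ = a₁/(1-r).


S∞ = a₁/(1-r) = 92/(1 - 4/5)
= 92/(1/5)
= 460

S∞ = 460


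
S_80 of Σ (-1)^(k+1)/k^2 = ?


S = 1 - 1/4 + 1/9 - 1/16 + 1/25 - 1/36 + 1/49 - 1/64 ± ...
= 0.8224
(Full series converges to +π²/12 ≈ +0.8225)

S_80 = 0.8224


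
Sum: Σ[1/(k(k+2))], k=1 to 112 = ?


1/(k(k+2)) = (1/2)·(1/k - 1/(k+2)) (partial fractions)
Telescoping: Σ = (1/2)·(1 + 1/2 - 1/113 - 1/114) = 4774/6441

Sum = 4774/6441


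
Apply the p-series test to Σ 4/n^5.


p-series test: Σ c/n^p converges if p > 1, diverges if p ≤ 1 (constant c > 0 doesn't affect convergence).
p = 5
5 > 1 → CONVERGES

Converges (p = 5 > 1)


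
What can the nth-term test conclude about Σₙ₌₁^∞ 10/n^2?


lim(n→∞) 10/n^2 = 0
lim aₙ = 0 → nth-term test is INCONCLUSIVE
(Need other tests; this is actually a convergent p-series with p=2 > 1)

Inconclusive (lim aₙ = 0; need another test)


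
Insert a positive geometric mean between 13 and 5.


GM = √(13×5) = √65 = 8.0623

GM = 8.0623


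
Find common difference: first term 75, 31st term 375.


d = (aₙ - a₁)/(n-1)
= (375 - 75)/(31-1)
= 300/30 = 10

d = 10


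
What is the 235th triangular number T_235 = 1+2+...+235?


n(n+1)/2 = 235×236/2 = 55460/2 = 27730

Σk = 27730


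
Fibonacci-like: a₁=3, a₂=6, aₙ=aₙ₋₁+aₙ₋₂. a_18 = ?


Computing iteratively: 3, 6, 9, 15, 24, 39, 63, 102, 165, 267, 432, 699, ...
a_18 = 12543

a_18 = 12543


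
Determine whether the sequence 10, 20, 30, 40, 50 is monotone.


Differences: 10, 10, 10, 10
All differences > 0 → strictly INCREASING

Monotonically increasing


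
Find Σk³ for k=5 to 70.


Σₖ₌5^70 k³ = [70·71/2]² − [4·5/2]²
= 6175225 − 100 = 6175125

Σk³ = 6175125


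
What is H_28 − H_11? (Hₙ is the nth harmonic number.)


Σₖ₌12^28 1/k = 1/12 + 1/13 + 1/14 + ... + 1/28
= 72867871493/80313433200
≈ 0.9073

Sum = 72867871493/80313433200 ≈ 0.9073


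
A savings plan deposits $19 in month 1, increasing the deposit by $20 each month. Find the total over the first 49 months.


aₙ = 19 + (49-1)×20 = 979
Sₙ = n(a₁+aₙ)/2 = 49×(19+979)/2
= 49×998/2 = 24451

S_49 = 24451


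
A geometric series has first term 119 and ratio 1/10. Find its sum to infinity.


S∞ = a₁/(1-r) = 119/(1 - 1/10)
= 119/(9/10)
= 1190/9

S∞ = 1190/9


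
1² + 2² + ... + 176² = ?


n = 176
n(n+1)(2n+1)/6 = 176×177×353/6
= 10996656/6 = 1832776

Σk² = 1832776


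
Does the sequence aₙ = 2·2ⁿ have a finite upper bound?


aₙ = 2·2ⁿ → as n→∞, aₙ→∞ (since base 2 > 1)
No finite upper bound exists
The sequence is UNBOUNDED

Unbounded (aₙ → ∞ as n → ∞)


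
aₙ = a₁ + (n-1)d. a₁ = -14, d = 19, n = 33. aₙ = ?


aₙ = a₁ + (n-1)d
= -14 + (33-1)×19
= -14 + 608
= 594

a_33 = 594


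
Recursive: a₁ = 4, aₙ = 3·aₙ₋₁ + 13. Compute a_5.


Computing step by step:
a_1 = 4
a_2 = 25
a_3 = 88
a_4 = 277
a_5 = 844


a_5 = 844


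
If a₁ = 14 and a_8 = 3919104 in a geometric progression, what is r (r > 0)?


r^(n-1) = aₙ/a₁
r^7 = 3919104/14 = 279936
r = 279936^(1/7)
= 6

r = 6


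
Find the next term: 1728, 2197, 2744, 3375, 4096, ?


Pattern: perfect cubes: n³
Terms: 1728, 2197, 2744, 3375, 4096
Next term = 4913

Next term = 4913


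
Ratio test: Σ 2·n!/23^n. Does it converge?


aₙ = 2·n!/23^n
a_{n+1}/aₙ = (n+1)!/23^(n+1) × 23^n/n!  (constant 2 cancels)
= (n+1)/23
L = lim(n→∞) (n+1)/23 = ∞
L > 1 → series DIVERGES

Diverges (ratio test: L = ∞ > 1)


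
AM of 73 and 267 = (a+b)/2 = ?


AM = (73 + 267)/2 = 340/2 = 170

AM = 170


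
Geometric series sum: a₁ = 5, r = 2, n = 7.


Sₙ = 5×(2^7 - 1)/(2 - 1)
= 5×(128 - 1)/1
= 5×127/1
= 635

S_7 = 635


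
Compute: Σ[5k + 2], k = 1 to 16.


Σ(5k+2) = 5·Σk + 2·n
= 5·136 + 2·16
= 680 + 32 = 712

Σ = 712


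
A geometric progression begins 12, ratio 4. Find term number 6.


aₙ = a₁·r^(n-1)
= 12×4^5
= 12×1024
= 12288

a_6 = 12288


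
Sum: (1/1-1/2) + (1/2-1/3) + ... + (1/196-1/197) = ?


Telescoping: adjacent terms cancel.
= 1/1 - 1/197
= 1 - 1/197 = 196/197

Sum = 196/197


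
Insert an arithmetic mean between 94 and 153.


AM = (94 + 153)/2 = 247/2 = 123.5

AM = 123.5


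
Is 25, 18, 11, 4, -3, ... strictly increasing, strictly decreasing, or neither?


Differences: -7, -7, -7, -7
All differences < 0 → strictly DECREASING

Monotonically decreasing


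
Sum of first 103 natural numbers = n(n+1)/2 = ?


n(n+1)/2 = 103×104/2 = 10712/2 = 5356

Σk = 5356


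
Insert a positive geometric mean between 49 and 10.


GM = √(49×10) = √490 = 22.1359

GM = 22.1359


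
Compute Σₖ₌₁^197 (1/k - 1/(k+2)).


Telescoping with gap 2: two head and two tail terms survive.
= (1 + 1/2) - (1/198 + 1/199)
= 3/2 - 1/198 - 1/199 = 29353/19701

Sum = 29353/19701


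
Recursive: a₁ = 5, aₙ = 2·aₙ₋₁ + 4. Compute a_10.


Computing step by step:
a_1 = 5
a_2 = 14
a_3 = 32
a_4 = 68
a_5 = 140
a_6 = 284
a_7 = 572
a_8 = 1148
a_9 = 2300
a_10 = 4604


a_10 = 4604


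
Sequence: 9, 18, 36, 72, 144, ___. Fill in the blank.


Pattern: geometric (r=2)
Terms: 9, 18, 36, 72, 144
Next term = 288

Next term = 288


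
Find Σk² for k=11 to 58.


Σₖ₌11^58 k² = Σₖ₌₁^58 k² − Σₖ₌₁^10 k²
= 58·59·117/6 − 10·11·21/6
= 66729 − 385 = 66344

Σk² = 66344


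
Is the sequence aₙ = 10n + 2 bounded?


aₙ = 10n + 2 → as n→∞, aₙ→∞
No finite upper bound exists
The sequence is UNBOUNDED

Unbounded (aₙ → ∞ as n → ∞)


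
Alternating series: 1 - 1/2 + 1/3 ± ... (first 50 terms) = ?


S = 1 - 1/2 + 1/3 - 1/4 + 1/5 - 1/6 + 1/7 - 1/8 ± ...
= 0.6832
(Full series converges to +ln(2) ≈ +0.6931)

S_50 = 0.6832


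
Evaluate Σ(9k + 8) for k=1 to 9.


Σ(9k+8) = 9·Σk + 8·n
= 9·45 + 8·9
= 405 + 72 = 477

Σ = 477


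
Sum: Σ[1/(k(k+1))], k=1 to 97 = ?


1/(k(k+1)) = 1/k - 1/(k+1) (partial fractions)
Telescoping: Σ = 1 - 1/98 = 97/98

Sum = 97/98


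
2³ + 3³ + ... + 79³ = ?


Σₖ₌2^79 k³ = [79·80/2]² − [1·2/2]²
= 9985600 − 1 = 9985599

Σk³ = 9985599


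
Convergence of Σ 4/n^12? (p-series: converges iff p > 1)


p-series test: Σ c/n^p converges if p > 1, diverges if p ≤ 1 (constant c > 0 doesn't affect convergence).
p = 12
12 > 1 → CONVERGES

Converges (p = 12 > 1)


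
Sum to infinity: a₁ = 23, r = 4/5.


S∞ = a₁/(1-r) = 23/(1 - 4/5)
= 23/(1/5)
= 115

S∞ = 115


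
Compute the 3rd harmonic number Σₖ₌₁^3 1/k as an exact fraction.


H_3 = 1/1 + 1/2 + 1/3
= 11/6
≈ 1.8333

H_3 = 11/6 ≈ 1.8333


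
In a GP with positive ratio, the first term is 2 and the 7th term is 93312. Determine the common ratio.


r^(n-1) = aₙ/a₁
r^6 = 93312/2 = 46656
r = 46656^(1/6)
= ±6; taking r > 0 gives r = 6

r = 6


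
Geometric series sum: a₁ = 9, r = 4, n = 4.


Sₙ = 9×(4^4 - 1)/(4 - 1)
= 9×(256 - 1)/3
= 9×255/3
= 765

S_4 = 765


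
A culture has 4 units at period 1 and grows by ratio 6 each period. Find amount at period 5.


aₙ = a₁·r^(n-1)
= 4×6^4
= 4×1296
= 5184

a_5 = 5184


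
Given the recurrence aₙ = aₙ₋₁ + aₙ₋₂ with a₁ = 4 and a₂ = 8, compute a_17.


Computing iteratively: 4, 8, 12, 20, 32, 52, 84, 136, 220, 356, 576, 932, ...
a_17 = 10336

a_17 = 10336


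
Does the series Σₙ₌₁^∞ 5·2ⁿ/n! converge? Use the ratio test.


aₙ = 5·2^n/n!
a_{n+1}/aₙ = 2^(n+1)/(n+1)! × n!/2^n  (constant 5 cancels)
= 2/(n+1)
L = lim(n→∞) 2/(n+1) = 0
L < 1 → series CONVERGES

Converges (ratio test: L = 0 < 1)


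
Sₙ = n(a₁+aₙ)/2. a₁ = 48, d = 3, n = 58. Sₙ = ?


aₙ = 48 + (58-1)×3 = 219
Sₙ = n(a₁+aₙ)/2 = 58×(48+219)/2
= 58×267/2 = 7743

S_58 = 7743


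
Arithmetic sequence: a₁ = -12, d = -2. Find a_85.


aₙ = a₁ + (n-1)d
= -12 + (85-1)×-2
= -12 - 168
= -180

a_85 = -180


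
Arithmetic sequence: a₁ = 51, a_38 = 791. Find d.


d = (aₙ - a₁)/(n-1)
= (791 - 51)/(38-1)
= 740/37 = 20

d = 20


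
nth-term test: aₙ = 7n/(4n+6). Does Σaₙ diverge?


lim(n→∞) 7n/(4n+6) = 7/4 = 7/4  (divide numerator and denominator by n)
lim aₙ = 7/4 ≠ 0 → series DIVERGES

Diverges (lim aₙ = 7/4 ≠ 0)


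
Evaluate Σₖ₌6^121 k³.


Σₖ₌6^121 k³ = [121·122/2]² − [5·6/2]²
= 54479161 − 225 = 54478936

Σk³ = 54478936


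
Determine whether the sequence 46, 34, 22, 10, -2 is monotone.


Differences: -12, -12, -12, -12
All differences < 0 → strictly DECREASING

Monotonically decreasing


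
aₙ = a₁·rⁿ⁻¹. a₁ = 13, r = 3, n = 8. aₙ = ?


aₙ = a₁·r^(n-1)
= 13×3^7
= 13×2187
= 28431

a_8 = 28431


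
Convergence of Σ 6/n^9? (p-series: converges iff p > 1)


p-series test: Σ c/n^p converges if p > 1, diverges if p ≤ 1 (constant c > 0 doesn't affect convergence).
p = 9
9 > 1 → CONVERGES

Converges (p = 9 > 1)


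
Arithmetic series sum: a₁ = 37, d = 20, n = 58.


aₙ = 37 + (58-1)×20 = 1177
Sₙ = n(a₁+aₙ)/2 = 58×(37+1177)/2
= 58×1214/2 = 35206

S_58 = 35206


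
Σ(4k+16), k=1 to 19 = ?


Σ(4k+16) = 4·Σk + 16·n
= 4·190 + 16·19
= 760 + 304 = 1064

Σ = 1064


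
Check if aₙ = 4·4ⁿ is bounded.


aₙ = 4·4ⁿ → as n→∞, aₙ→∞ (since base 4 > 1)
No finite upper bound exists
The sequence is UNBOUNDED

Unbounded (aₙ → ∞ as n → ∞)


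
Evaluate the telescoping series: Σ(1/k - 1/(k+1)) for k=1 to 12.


Telescoping: adjacent terms cancel.
= 1/1 - 1/13
= 1 - 1/13 = 12/13

Sum = 12/13


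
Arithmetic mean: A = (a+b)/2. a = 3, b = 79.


AM = (3 + 79)/2 = 82/2 = 41

AM = 41


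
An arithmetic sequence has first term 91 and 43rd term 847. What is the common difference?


d = (aₙ - a₁)/(n-1)
= (847 - 91)/(43-1)
= 756/42 = 18

d = 18


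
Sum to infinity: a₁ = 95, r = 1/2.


S∞ = a₁/(1-r) = 95/(1 - 1/2)
= 95/(1/2)
= 190

S∞ = 190


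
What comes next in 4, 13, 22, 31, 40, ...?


Pattern: arithmetic (d=9)
Terms: 4, 13, 22, 31, 40
Next term = 49

Next term = 49


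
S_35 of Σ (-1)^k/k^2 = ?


S = -1 + 1/4 - 1/9 + 1/16 - 1/25 + 1/36 - 1/49 + 1/64 ± ...
= -0.8229
(Full series converges to -π²/12 ≈ -0.8225)

S_35 = -0.8229


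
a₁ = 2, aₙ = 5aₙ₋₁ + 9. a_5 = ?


Computing step by step:
a_1 = 2
a_2 = 19
a_3 = 104
a_4 = 529
a_5 = 2654


a_5 = 2654


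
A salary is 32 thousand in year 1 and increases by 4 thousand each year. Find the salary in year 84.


aₙ = a₁ + (n-1)d
= 32 + (84-1)×4
= 32 + 332
= 364

a_84 = 364


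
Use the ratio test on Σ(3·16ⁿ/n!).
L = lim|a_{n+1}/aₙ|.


aₙ = 3·16^n/n!
a_{n+1}/aₙ = 16^(n+1)/(n+1)! × n!/16^n  (constant 3 cancels)
= 16/(n+1)
L = lim(n→∞) 16/(n+1) = 0
L < 1 → series CONVERGES

Converges (ratio test: L = 0 < 1)


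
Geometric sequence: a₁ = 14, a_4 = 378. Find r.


r^(n-1) = aₙ/a₁
r^3 = 378/14 = 27
r = 27^(1/3)
= 3

r = 3


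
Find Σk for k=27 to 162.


Σₖ₌27^162 k = Σₖ₌₁^162 k − Σₖ₌₁^26 k
= 162·163/2 − 26·27/2
= 13203 − 351 = 12852

Σk = 12852


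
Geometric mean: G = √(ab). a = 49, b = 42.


GM = √(49×42) = √2058 = 45.3652

GM = 45.3652


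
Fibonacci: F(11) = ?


Fibonacci sequence: 1, 1, 2, 3, 5, 8, 13, 21, 34, 55, 89
F(11) = 89

F(11) = 89


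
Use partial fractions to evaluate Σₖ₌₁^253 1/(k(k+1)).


1/(k(k+1)) = 1/k - 1/(k+1) (partial fractions)
Telescoping: Σ = 1 - 1/254 = 253/254

Sum = 253/254


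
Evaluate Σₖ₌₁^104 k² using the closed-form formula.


n = 104
n(n+1)(2n+1)/6 = 104×105×209/6
= 2282280/6 = 380380

Σk² = 380380


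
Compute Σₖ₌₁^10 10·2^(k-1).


Sₙ = 10×(2^10 - 1)/(2 - 1)
= 10×(1024 - 1)/1
= 10×1023/1
= 10230

S_10 = 10230


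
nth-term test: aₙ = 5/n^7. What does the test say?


lim(n→∞) 5/n^7 = 0
lim aₙ = 0 → nth-term test is INCONCLUSIVE
(Need other tests; this is actually a convergent p-series with p=7 > 1)

Inconclusive (lim aₙ = 0; need another test)


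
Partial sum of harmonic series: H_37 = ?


H_37 = 1/1 + 1/2 + 1/3 + ... + 1/37
= 2040798836801833/485721041551200
≈ 4.2016

H_37 = 2040798836801833/485721041551200 ≈ 4.2016


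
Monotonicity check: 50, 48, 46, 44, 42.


Differences: -2, -2, -2, -2
All differences < 0 → strictly DECREASING

Monotonically decreasing


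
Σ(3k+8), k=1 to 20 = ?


Σ(3k+8) = 3·Σk + 8·n
= 3·210 + 8·20
= 630 + 160 = 790

Σ = 790


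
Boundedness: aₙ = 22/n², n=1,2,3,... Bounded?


a₁ = 22, a₂ = 22/4, a₃ = 22/9, ...
0 < aₙ ≤ 22 for all n ≥ 1
The sequence IS bounded

Bounded (0 < aₙ ≤ 22)


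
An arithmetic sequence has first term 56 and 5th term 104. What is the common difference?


d = (aₙ - a₁)/(n-1)
= (104 - 56)/(5-1)
= 48/4 = 12

d = 12


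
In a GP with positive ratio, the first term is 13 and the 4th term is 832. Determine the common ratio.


r^(n-1) = aₙ/a₁
r^3 = 832/13 = 64
r = 64^(1/3)
= 4

r = 4


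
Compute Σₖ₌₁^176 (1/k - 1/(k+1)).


Telescoping: adjacent terms cancel.
= 1/1 - 1/177
= 1 - 1/177 = 176/177

Sum = 176/177


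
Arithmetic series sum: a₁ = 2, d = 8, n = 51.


aₙ = 2 + (51-1)×8 = 402
Sₙ = n(a₁+aₙ)/2 = 51×(2+402)/2
= 51×404/2 = 10302

S_51 = 10302


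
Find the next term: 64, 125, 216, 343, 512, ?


Pattern: perfect cubes: n³
Terms: 64, 125, 216, 343, 512
Next term = 729

Next term = 729


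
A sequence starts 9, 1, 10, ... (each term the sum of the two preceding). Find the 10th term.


Computing iteratively: 9, 1, 10, 11, 21, 32, 53, 85, 138, 223
a_10 = 223

a_10 = 223


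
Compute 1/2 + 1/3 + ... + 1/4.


Σₖ₌2^4 1/k = 1/2 + 1/3 + 1/4
= 13/12
≈ 1.0833

Sum = 13/12 ≈ 1.0833


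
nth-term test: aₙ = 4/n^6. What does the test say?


lim(n→∞) 4/n^6 = 0
lim aₙ = 0 → nth-term test is INCONCLUSIVE
(Need other tests; this is actually a convergent p-series with p=6 > 1)

Inconclusive (lim aₙ = 0; need another test)


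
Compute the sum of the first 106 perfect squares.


n = 106
n(n+1)(2n+1)/6 = 106×107×213/6
= 2415846/6 = 402641

Σk² = 402641


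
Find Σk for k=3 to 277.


Σₖ₌3^277 k = Σₖ₌₁^277 k − Σₖ₌₁^2 k
= 277·278/2 − 2·3/2
= 38503 − 3 = 38500

Σk = 38500


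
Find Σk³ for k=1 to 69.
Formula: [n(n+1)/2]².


n(n+1)/2 = 69×70/2 = 2415
Σk³ = 2415² = 5832225

Σk³ = 5832225


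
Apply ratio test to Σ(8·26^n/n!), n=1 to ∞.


aₙ = 8·26^n/n!
a_{n+1}/aₙ = 26^(n+1)/(n+1)! × n!/26^n  (constant 8 cancels)
= 26/(n+1)
L = lim(n→∞) 26/(n+1) = 0
L < 1 → series CONVERGES

Converges (ratio test: L = 0 < 1)


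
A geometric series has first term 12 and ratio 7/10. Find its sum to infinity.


S∞ = a₁/(1-r) = 12/(1 - 7/10)
= 12/(3/10)
= 40

S∞ = 40


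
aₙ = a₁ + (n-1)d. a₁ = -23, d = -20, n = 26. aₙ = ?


aₙ = a₁ + (n-1)d
= -23 + (26-1)×-20
= -23 - 500
= -523

a_26 = -523


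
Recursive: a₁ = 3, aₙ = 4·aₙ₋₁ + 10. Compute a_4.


Computing step by step:
a_1 = 3
a_2 = 22
a_3 = 98
a_4 = 402


a_4 = 402


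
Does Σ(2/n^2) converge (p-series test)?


p-series test: Σ c/n^p converges if p > 1, diverges if p ≤ 1 (constant c > 0 doesn't affect convergence).
p = 2
2 > 1 → CONVERGES

Converges (p = 2 > 1)


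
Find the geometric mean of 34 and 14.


GM = √(34×14) = √476 = 21.8174

GM = 21.8174


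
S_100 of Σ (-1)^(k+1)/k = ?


S = 1 - 1/2 + 1/3 - 1/4 + 1/5 - 1/6 + 1/7 - 1/8 ± ...
= 0.6882
(Full series converges to +ln(2) ≈ +0.6931)

S_100 = 0.6882


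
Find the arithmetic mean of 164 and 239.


AM = (164 + 239)/2 = 403/2 = 201.5

AM = 201.5


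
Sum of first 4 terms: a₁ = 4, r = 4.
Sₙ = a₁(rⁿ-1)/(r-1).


Sₙ = 4×(4^4 - 1)/(4 - 1)
= 4×(256 - 1)/3
= 4×255/3
= 340

S_4 = 340


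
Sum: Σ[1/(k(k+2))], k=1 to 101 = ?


1/(k(k+2)) = (1/2)·(1/k - 1/(k+2)) (partial fractions)
Telescoping: Σ = (1/2)·(1 + 1/2 - 1/102 - 1/103) = 7777/10506

Sum = 7777/10506


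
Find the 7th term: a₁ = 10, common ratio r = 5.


aₙ = a₁·r^(n-1)
= 10×5^6
= 10×15625
= 156250

a_7 = 156250


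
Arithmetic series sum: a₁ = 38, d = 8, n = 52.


aₙ = 38 + (52-1)×8 = 446
Sₙ = n(a₁+aₙ)/2 = 52×(38+446)/2
= 52×484/2 = 12584

S_52 = 12584


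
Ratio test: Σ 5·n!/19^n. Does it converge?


aₙ = 5·n!/19^n
a_{n+1}/aₙ = (n+1)!/19^(n+1) × 19^n/n!  (constant 5 cancels)
= (n+1)/19
L = lim(n→∞) (n+1)/19 = ∞
L > 1 → series DIVERGES

Diverges (ratio test: L = ∞ > 1)


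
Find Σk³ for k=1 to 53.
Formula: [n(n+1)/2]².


n(n+1)/2 = 53×54/2 = 1431
Σk³ = 1431² = 2047761

Σk³ = 2047761


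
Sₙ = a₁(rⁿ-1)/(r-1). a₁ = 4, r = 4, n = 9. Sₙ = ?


Sₙ = 4×(4^9 - 1)/(4 - 1)
= 4×(262144 - 1)/3
= 4×262143/3
= 349524

S_9 = 349524


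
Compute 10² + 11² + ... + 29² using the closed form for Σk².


Σₖ₌10^29 k² = Σₖ₌₁^29 k² − Σₖ₌₁^9 k²
= 29·30·59/6 − 9·10·19/6
= 8555 − 285 = 8270

Σk² = 8270


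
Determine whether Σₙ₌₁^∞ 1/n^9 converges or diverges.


p-series test: Σ c/n^p converges if p > 1, diverges if p ≤ 1 (constant c > 0 doesn't affect convergence).
p = 9
9 > 1 → CONVERGES

Converges (p = 9 > 1)


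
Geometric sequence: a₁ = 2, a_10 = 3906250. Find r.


r^(n-1) = aₙ/a₁
r^9 = 3906250/2 = 1953125
r = 1953125^(1/9)
= 5

r = 5


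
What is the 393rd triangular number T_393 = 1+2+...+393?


n(n+1)/2 = 393×394/2 = 154842/2 = 77421

Σk = 77421


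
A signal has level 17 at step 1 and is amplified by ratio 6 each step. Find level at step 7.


aₙ = a₁·r^(n-1)
= 17×6^6
= 17×46656
= 793152

a_7 = 793152


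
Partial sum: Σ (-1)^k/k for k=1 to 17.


S = -1 + 1/2 - 1/3 + 1/4 - 1/5 + 1/6 - 1/7 + 1/8 ± ...
= -0.7217
(Full series converges to -ln(2) ≈ -0.6931)

S_17 = -0.7217


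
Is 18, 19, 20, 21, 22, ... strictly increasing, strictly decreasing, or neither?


Differences: 1, 1, 1, 1
All differences > 0 → strictly INCREASING

Monotonically increasing


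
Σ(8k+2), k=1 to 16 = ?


Σ(8k+2) = 8·Σk + 2·n
= 8·136 + 2·16
= 1088 + 32 = 1120

Σ = 1120


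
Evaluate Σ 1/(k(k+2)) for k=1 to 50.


1/(k(k+2)) = (1/2)·(1/k - 1/(k+2)) (partial fractions)
Telescoping: Σ = (1/2)·(1 + 1/2 - 1/51 - 1/52) = 3875/5304

Sum = 3875/5304


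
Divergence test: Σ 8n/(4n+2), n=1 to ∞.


lim(n→∞) 8n/(4n+2) = 8/4 = 2  (divide numerator and denominator by n)
lim aₙ = 2 ≠ 0 → series DIVERGES

Diverges (lim aₙ = 2 ≠ 0)


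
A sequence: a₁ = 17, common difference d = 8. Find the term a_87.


aₙ = a₁ + (n-1)d
= 17 + (87-1)×8
= 17 + 688
= 705

a_87 = 705


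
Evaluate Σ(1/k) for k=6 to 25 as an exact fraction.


Σₖ₌6^25 1/k = 1/6 + 1/7 + 1/8 + ... + 1/25
= 13676707007/8923714800
≈ 1.5326

Sum = 13676707007/8923714800 ≈ 1.5326


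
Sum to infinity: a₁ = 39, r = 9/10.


S∞ = a₁/(1-r) = 39/(1 - 9/10)
= 39/(1/10)
= 390

S∞ = 390


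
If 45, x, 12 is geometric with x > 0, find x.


GM = √(45×12) = √540 = 23.2379

GM = 23.2379


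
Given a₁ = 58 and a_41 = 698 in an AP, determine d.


d = (aₙ - a₁)/(n-1)
= (698 - 58)/(41-1)
= 640/40 = 16

d = 16


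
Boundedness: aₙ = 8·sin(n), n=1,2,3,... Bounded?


For all n, -1 ≤ sin(n) ≤ 1, so -8 ≤ 8·sin(n) ≤ 8
Lower bound: -8, Upper bound: 8
The sequence IS bounded

Bounded (-8 ≤ aₙ ≤ 8)


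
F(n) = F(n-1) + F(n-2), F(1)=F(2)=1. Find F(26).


Fibonacci sequence: 1, 1, 2, 3, 5, 8, 13, 21, 34, 55, 89, ...
F(26) = 121393

F(26) = 121393


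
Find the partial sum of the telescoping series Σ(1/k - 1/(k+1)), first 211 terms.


Telescoping: adjacent terms cancel.
= 1/1 - 1/212
= 1 - 1/212 = 211/212

Sum = 211/212


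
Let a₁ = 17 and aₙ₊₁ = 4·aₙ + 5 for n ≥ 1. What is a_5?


Computing step by step:
a_1 = 17
a_2 = 73
a_3 = 297
a_4 = 1193
a_5 = 4777


a_5 = 4777


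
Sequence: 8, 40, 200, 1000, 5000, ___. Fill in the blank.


Pattern: geometric (r=5)
Terms: 8, 40, 200, 1000, 5000
Next term = 25000

Next term = 25000


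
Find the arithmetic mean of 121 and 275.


AM = (121 + 275)/2 = 396/2 = 198

AM = 198


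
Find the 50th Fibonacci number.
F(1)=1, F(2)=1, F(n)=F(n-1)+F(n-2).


Fibonacci sequence: 1, 1, 2, 3, 5, 8, 13, 21, 34, 55, 89, ...
F(50) = 12586269025

F(50) = 12586269025


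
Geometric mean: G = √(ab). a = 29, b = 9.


GM = √(29×9) = √261 = 16.1555

GM = 16.1555


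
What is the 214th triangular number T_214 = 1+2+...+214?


n(n+1)/2 = 214×215/2 = 46010/2 = 23005

Σk = 23005


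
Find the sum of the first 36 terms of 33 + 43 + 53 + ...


aₙ = 33 + (36-1)×10 = 383
Sₙ = n(a₁+aₙ)/2 = 36×(33+383)/2
= 36×416/2 = 7488

S_36 = 7488


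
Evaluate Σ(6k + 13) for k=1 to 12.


Σ(6k+13) = 6·Σk + 13·n
= 6·78 + 13·12
= 468 + 156 = 624

Σ = 624


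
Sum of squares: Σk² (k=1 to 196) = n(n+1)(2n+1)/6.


n = 196
n(n+1)(2n+1)/6 = 196×197×393/6
= 15174516/6 = 2529086

Σk² = 2529086


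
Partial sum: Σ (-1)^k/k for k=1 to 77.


S = -1 + 1/2 - 1/3 + 1/4 - 1/5 + 1/6 - 1/7 + 1/8 ± ...
= -0.6996
(Full series converges to -ln(2) ≈ -0.6931)

S_77 = -0.6996


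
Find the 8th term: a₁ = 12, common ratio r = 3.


aₙ = a₁·r^(n-1)
= 12×3^7
= 12×2187
= 26244

a_8 = 26244


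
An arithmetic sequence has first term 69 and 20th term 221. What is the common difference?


d = (aₙ - a₁)/(n-1)
= (221 - 69)/(20-1)
= 152/19 = 8

d = 8


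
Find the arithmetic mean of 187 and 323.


AM = (187 + 323)/2 = 510/2 = 255

AM = 255


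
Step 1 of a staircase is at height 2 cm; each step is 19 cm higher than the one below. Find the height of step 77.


aₙ = a₁ + (n-1)d
= 2 + (77-1)×19
= 2 + 1444
= 1446

a_77 = 1446


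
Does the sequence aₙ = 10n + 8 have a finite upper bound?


aₙ = 10n + 8 → as n→∞, aₙ→∞
No finite upper bound exists
The sequence is UNBOUNDED

Unbounded (aₙ → ∞ as n → ∞)


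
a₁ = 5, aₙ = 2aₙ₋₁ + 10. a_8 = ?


Computing step by step:
a_1 = 5
a_2 = 20
a_3 = 50
a_4 = 110
a_5 = 230
a_6 = 470
a_7 = 950
a_8 = 1910


a_8 = 1910


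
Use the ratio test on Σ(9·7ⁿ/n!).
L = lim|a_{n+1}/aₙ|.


aₙ = 9·7^n/n!
a_{n+1}/aₙ = 7^(n+1)/(n+1)! × n!/7^n  (constant 9 cancels)
= 7/(n+1)
L = lim(n→∞) 7/(n+1) = 0
L < 1 → series CONVERGES

Converges (ratio test: L = 0 < 1)


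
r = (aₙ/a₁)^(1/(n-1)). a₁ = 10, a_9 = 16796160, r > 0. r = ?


r^(n-1) = aₙ/a₁
r^8 = 16796160/10 = 1679616
r = 1679616^(1/8)
= ±6; taking r > 0 gives r = 6

r = 6


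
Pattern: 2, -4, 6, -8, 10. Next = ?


Pattern: alternating sign, magnitude arithmetic (d=2)
Terms: 2, -4, 6, -8, 10
Next term = -12

Next term = -12


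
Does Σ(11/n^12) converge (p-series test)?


p-series test: Σ c/n^p converges if p > 1, diverges if p ≤ 1 (constant c > 0 doesn't affect convergence).
p = 12
12 > 1 → CONVERGES

Converges (p = 12 > 1)


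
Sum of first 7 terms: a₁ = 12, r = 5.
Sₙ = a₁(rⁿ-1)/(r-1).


Sₙ = 12×(5^7 - 1)/(5 - 1)
= 12×(78125 - 1)/4
= 12×78124/4
= 234372

S_7 = 234372


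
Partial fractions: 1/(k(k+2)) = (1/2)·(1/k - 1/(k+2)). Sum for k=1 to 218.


1/(k(k+2)) = (1/2)·(1/k - 1/(k+2)) (partial fractions)
Telescoping: Σ = (1/2)·(1 + 1/2 - 1/219 - 1/220) = 71831/96360

Sum = 71831/96360


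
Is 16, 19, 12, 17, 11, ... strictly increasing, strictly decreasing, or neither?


Differences: 3, -7, 5, -6
Difference at position 1 is +3 (> 0) but position 2 is -7 (< 0) — sequence both rises and falls
→ NOT monotonic

Not monotonic


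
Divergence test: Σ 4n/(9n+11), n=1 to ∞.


lim(n→∞) 4n/(9n+11) = 4/9 = 4/9  (divide numerator and denominator by n)
lim aₙ = 4/9 ≠ 0 → series DIVERGES

Diverges (lim aₙ = 4/9 ≠ 0)


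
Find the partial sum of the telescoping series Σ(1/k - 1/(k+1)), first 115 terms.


Telescoping: adjacent terms cancel.
= 1/1 - 1/116
= 1 - 1/116 = 115/116

Sum = 115/116


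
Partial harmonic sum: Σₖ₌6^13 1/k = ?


Σₖ₌6^13 1/k = 1/6 + 1/7 + 1/8 + 1/9 + 1/10 + 1/11 + 1/12 + 1/13
= 323171/360360
≈ 0.8968

Sum = 323171/360360 ≈ 0.8968


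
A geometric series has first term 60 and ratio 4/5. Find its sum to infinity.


S∞ = a₁/(1-r) = 60/(1 - 4/5)
= 60/(1/5)
= 300

S∞ = 300


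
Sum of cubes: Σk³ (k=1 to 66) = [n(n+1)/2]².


n(n+1)/2 = 66×67/2 = 2211
Σk³ = 2211² = 4888521

Σk³ = 4888521


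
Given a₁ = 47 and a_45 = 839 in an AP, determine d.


d = (aₙ - a₁)/(n-1)
= (839 - 47)/(45-1)
= 792/44 = 18

d = 18


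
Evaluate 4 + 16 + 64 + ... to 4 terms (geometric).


Sₙ = 4×(4^4 - 1)/(4 - 1)
= 4×(256 - 1)/3
= 4×255/3
= 340

S_4 = 340


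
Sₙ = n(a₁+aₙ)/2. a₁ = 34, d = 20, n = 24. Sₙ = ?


aₙ = 34 + (24-1)×20 = 494
Sₙ = n(a₁+aₙ)/2 = 24×(34+494)/2
= 24×528/2 = 6336

S_24 = 6336


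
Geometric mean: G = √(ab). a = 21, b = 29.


GM = √(21×29) = √609 = 24.6779

GM = 24.6779


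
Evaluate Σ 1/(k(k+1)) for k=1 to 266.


1/(k(k+1)) = 1/k - 1/(k+1) (partial fractions)
Telescoping: Σ = 1 - 1/267 = 266/267

Sum = 266/267


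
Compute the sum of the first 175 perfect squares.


n = 175
n(n+1)(2n+1)/6 = 175×176×351/6
= 10810800/6 = 1801800

Σk² = 1801800


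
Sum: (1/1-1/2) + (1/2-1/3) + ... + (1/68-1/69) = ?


Telescoping: adjacent terms cancel.
= 1/1 - 1/69
= 1 - 1/69 = 68/69

Sum = 68/69


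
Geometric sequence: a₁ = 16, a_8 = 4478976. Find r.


r^(n-1) = aₙ/a₁
r^7 = 4478976/16 = 279936
r = 279936^(1/7)
= 6

r = 6


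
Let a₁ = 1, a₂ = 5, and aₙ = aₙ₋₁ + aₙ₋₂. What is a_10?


Computing iteratively: 1, 5, 6, 11, 17, 28, 45, 73, 118, 191
a_10 = 191

a_10 = 191


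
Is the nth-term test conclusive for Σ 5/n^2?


lim(n→∞) 5/n^2 = 0
lim aₙ = 0 → nth-term test is INCONCLUSIVE
(Need other tests; this is actually a convergent p-series with p=2 > 1)

Inconclusive (lim aₙ = 0; need another test)


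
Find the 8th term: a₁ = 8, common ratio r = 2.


aₙ = a₁·r^(n-1)
= 8×2^7
= 8×128
= 1024

a_8 = 1024


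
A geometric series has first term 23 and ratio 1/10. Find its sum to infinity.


S∞ = a₁/(1-r) = 23/(1 - 1/10)
= 23/(9/10)
= 230/9

S∞ = 230/9


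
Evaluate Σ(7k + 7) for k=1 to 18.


Σ(7k+7) = 7·Σk + 7·n
= 7·171 + 7·18
= 1197 + 126 = 1323

Σ = 1323


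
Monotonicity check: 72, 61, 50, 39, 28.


Differences: -11, -11, -11, -11
All differences < 0 → strictly DECREASING

Monotonically decreasing


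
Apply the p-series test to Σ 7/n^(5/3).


p-series test: Σ c/n^p converges if p > 1, diverges if p ≤ 1 (constant c > 0 doesn't affect convergence).
p = 5/3
5/3 > 1 → CONVERGES

Converges (p = 5/3 > 1)


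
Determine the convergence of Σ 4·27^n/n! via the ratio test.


aₙ = 4·27^n/n!
a_{n+1}/aₙ = 27^(n+1)/(n+1)! × n!/27^n  (constant 4 cancels)
= 27/(n+1)
L = lim(n→∞) 27/(n+1) = 0
L < 1 → series CONVERGES

Converges (ratio test: L = 0 < 1)


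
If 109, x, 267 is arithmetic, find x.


AM = (109 + 267)/2 = 376/2 = 188

AM = 188


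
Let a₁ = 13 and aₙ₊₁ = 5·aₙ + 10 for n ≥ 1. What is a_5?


Computing step by step:
a_1 = 13
a_2 = 75
a_3 = 385
a_4 = 1935
a_5 = 9685


a_5 = 9685


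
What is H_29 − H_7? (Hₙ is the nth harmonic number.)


Σₖ₌8^29 1/k = 1/8 + 1/9 + 1/10 + ... + 1/29
= 3188050002127/2329089562800
≈ 1.3688

Sum = 3188050002127/2329089562800 ≈ 1.3688


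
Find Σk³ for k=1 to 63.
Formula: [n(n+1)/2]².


n(n+1)/2 = 63×64/2 = 2016
Σk³ = 2016² = 4064256

Σk³ = 4064256


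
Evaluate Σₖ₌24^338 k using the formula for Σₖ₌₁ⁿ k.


Σₖ₌24^338 k = Σₖ₌₁^338 k − Σₖ₌₁^23 k
= 338·339/2 − 23·24/2
= 57291 − 276 = 57015

Σk = 57015


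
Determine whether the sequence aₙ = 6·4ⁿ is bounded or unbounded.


aₙ = 6·4ⁿ → as n→∞, aₙ→∞ (since base 4 > 1)
No finite upper bound exists
The sequence is UNBOUNDED

Unbounded (aₙ → ∞ as n → ∞)


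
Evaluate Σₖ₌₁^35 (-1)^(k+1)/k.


S = 1 - 1/2 + 1/3 - 1/4 + 1/5 - 1/6 + 1/7 - 1/8 ± ...
= 0.7072
(Full series converges to +ln(2) ≈ +0.6931)

S_35 = 0.7072


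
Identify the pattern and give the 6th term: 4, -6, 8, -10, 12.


Pattern: alternating sign, magnitude arithmetic (d=2)
Terms: 4, -6, 8, -10, 12
Next term = -14

Next term = -14


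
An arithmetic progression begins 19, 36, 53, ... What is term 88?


aₙ = a₁ + (n-1)d
= 19 + (88-1)×17
= 19 + 1479
= 1498

a_88 = 1498


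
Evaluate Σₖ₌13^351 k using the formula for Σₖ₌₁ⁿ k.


Σₖ₌13^351 k = Σₖ₌₁^351 k − Σₖ₌₁^12 k
= 351·352/2 − 12·13/2
= 61776 − 78 = 61698

Σk = 61698
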